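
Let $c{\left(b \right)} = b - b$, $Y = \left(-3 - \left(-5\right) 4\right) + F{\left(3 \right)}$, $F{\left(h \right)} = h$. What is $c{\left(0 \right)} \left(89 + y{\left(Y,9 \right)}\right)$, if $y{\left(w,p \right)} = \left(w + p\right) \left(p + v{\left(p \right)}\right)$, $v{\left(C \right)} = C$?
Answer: $0$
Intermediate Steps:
$Y = 20$ ($Y = \left(-3 - \left(-5\right) 4\right) + 3 = \left(-3 - -20\right) + 3 = \left(-3 + 20\right) + 3 = 17 + 3 = 20$)
$c{\left(b \right)} = 0$
$y{\left(w,p \right)} = 2 p \left(p + w\right)$ ($y{\left(w,p \right)} = \left(w + p\right) \left(p + p\right) = \left(p + w\right) 2 p = 2 p \left(p + w\right)$)
$c{\left(0 \right)} \left(89 + y{\left(Y,9 \right)}\right) = 0 \left(89 + 2 \cdot 9 \left(9 + 20\right)\right) = 0 \left(89 + 2 \cdot 9 \cdot 29\right) = 0 \left(89 + 522\right) = 0 \cdot 611 = 0$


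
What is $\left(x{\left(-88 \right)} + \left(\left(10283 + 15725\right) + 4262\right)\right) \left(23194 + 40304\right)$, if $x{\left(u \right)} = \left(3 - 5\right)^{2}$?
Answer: $1922338452$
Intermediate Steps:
$x{\left(u \right)} = 4$ ($x{\left(u \right)} = \left(-2\right)^{2} = 4$)
$\left(x{\left(-88 \right)} + \left(\left(10283 + 15725\right) + 4262\right)\right) \left(23194 + 40304\right) = \left(4 + \left(\left(10283 + 15725\right) + 4262\right)\right) \left(23194 + 40304\right) = \left(4 + \left(26008 + 4262\right)\right) 63498 = \left(4 + 30270\right) 63498 = 30274 \cdot 63498 = 1922338452$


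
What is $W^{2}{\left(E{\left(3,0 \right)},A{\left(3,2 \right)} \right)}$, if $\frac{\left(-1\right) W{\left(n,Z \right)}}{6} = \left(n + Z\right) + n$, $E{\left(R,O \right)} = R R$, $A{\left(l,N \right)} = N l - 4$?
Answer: $14400$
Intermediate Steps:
$A{\left(l,N \right)} = -4 + N l$
$E{\left(R,O \right)} = R^{2}$
$W{\left(n,Z \right)} = - 12 n - 6 Z$ ($W{\left(n,Z \right)} = - 6 \left(\left(n + Z\right) + n\right) = - 6 \left(\left(Z + n\right) + n\right) = - 6 \left(Z + 2 n\right) = - 12 n - 6 Z$)
$W^{2}{\left(E{\left(3,0 \right)},A{\left(3,2 \right)} \right)} = \left(- 12 \cdot 3^{2} - 6 \left(-4 + 2 \cdot 3\right)\right)^{2} = \left(\left(-12\right) 9 - 6 \left(-4 + 6\right)\right)^{2} = \left(-108 - 12\right)^{2} = \left(-120\right)^{2} = 14400$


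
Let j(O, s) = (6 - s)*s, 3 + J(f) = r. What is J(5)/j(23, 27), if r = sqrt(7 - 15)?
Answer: 1/189 - 2*I*sqrt(2)/567 ≈ 0.005291 - 0.0049884*I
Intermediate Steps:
r = 2*I*sqrt(2) (r = sqrt(-8) = 2*I*sqrt(2) ≈ 2.8284*I)
J(f) = -3 + 2*I*sqrt(2)
j(O, s) = s*(6 - s)
J(5)/j(23, 27) = (-3 + 2*I*sqrt(2))/((27*(6 - 1*27))) = (-3 + 2*I*sqrt(2))/((27*(6 - 27))) = (-3 + 2*I*sqrt(2))/((27*(-21))) = (-3 + 2*I*sqrt(2))/(-567) = (-3 + 2*I*sqrt(2))*(-1/567) = 1/189 - 2*I*sqrt(2)/567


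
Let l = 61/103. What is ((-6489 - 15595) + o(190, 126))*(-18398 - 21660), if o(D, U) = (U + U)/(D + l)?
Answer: 17365345212784/19631 ≈ 8.8459e+8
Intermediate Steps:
l = 61/103 (l = 61*(1/103) = 61/103 ≈ 0.59223)
o(D, U) = 2*U/(61/103 + D) (o(D, U) = (U + U)/(D + 61/103) = (2*U)/(61/103 + D) = 2*U/(61/103 + D))
((-6489 - 15595) + o(190, 126))*(-18398 - 21660) = ((-6489 - 15595) + 206*126/(61 + 103*190))*(-18398 - 21660) = (-22084 + 206*126/(61 + 19570))*(-40058) = (-22084 + 206*126/19631)*(-40058) = (-22084 + 206*126*(1/19631))*(-40058) = (-22084 + 25956/19631)*(-40058) = -433505048/19631*(-40058) = 17365345212784/19631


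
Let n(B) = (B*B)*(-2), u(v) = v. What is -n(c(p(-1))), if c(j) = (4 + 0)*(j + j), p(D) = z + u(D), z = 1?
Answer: 0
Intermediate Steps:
p(D) = 1 + D
c(j) = 8*j (c(j) = 4*(2*j) = 8*j)
n(B) = -2*B² (n(B) = B²*(-2) = -2*B²)
-n(c(p(-1))) = -(-2)*(8*(1 - 1))² = -(-2)*(8*0)² = -(-2)*0² = -(-2)*0 = -1*0 = 0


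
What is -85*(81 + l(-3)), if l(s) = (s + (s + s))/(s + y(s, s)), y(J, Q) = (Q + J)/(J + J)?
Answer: -14535/2 ≈ -7267.5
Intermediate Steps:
y(J, Q) = (J + Q)/(2*J) (y(J, Q) = (J + Q)/((2*J)) = (J + Q)*(1/(2*J)) = (J + Q)/(2*J))
l(s) = 3*s/(1 + s) (l(s) = (s + (s + s))/(s + (s + s)/(2*s)) = (s + 2*s)/(s + (2*s)/(2*s)) = (3*s)/(s + 1) = (3*s)/(1 + s) = 3*s/(1 + s))
-85*(81 + l(-3)) = -85*(81 + 3*(-3)/(1 - 3)) = -85*(81 + 3*(-3)/(-2)) = -85*(81 + 3*(-3)*(-1/2)) = -85*(81 + 9/2) = -85*171/2 = -14535/2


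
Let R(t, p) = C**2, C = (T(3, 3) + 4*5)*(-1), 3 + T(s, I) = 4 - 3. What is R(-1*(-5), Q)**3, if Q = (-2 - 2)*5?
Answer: 34012224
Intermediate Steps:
T(s, I) = -2 (T(s, I) = -3 + (4 - 3) = -3 + 1 = -2)
Q = -20 (Q = -4*5 = -20)
C = -18 (C = (-2 + 4*5)*(-1) = (-2 + 20)*(-1) = 18*(-1) = -18)
R(t, p) = 324 (R(t, p) = (-18)**2 = 324)
R(-1*(-5), Q)**3 = 324**3 = 34012224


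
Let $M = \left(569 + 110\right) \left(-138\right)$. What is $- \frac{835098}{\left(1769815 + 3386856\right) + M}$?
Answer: $- \frac{835098}{5062969} \approx -0.16494$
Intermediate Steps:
$M = -93702$ ($M = 679 \left(-138\right) = -93702$)
$- \frac{835098}{\left(1769815 + 3386856\right) + M} = - \frac{835098}{\left(1769815 + 3386856\right) - 93702} = - \frac{835098}{5156671 - 93702} = - \frac{835098}{5062969}$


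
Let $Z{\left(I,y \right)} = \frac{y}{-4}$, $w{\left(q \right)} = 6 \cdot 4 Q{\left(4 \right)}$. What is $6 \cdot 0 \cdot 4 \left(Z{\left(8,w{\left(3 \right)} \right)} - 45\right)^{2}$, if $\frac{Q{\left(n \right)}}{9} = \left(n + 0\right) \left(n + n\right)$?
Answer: $0$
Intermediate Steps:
$Q{\left(n \right)} = 18 n^{2}$ ($Q{\left(n \right)} = 9 \left(n + 0\right) \left(n + n\right) = 9 n 2 n = 9 \cdot 2 n^{2} = 18 n^{2}$)
$w{\left(q \right)} = 6912$ ($w{\left(q \right)} = 6 \cdot 4 \cdot 18 \cdot 4^{2} = 24 \cdot 18 \cdot 16 = 24 \cdot 288 = 6912$)
$Z{\left(I,y \right)} = - \frac{y}{4}$ ($Z{\left(I,y \right)} = y \left(- \frac{1}{4}\right) = - \frac{y}{4}$)
$6 \cdot 0 \cdot 4 \left(Z{\left(8,w{\left(3 \right)} \right)} - 45\right)^{2} = 6 \cdot 0 \cdot 4 \left(\left(- \frac{1}{4}\right) 6912 - 45\right)^{2} = 0 \cdot 4 \left(-1728 - 45\right)^{2} = 0 \left(-1773\right)^{2} = 0 \cdot 3143529 = 0$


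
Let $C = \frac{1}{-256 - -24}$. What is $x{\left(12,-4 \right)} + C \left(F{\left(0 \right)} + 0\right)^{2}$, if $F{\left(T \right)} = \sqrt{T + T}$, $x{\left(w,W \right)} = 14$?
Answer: $14$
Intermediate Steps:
$F{\left(T \right)} = \sqrt{2} \sqrt{T}$ ($F{\left(T \right)} = \sqrt{2 T} = \sqrt{2} \sqrt{T}$)
$C = - \frac{1}{232}$ ($C = \frac{1}{-256 + \left(32 - 8\right)} = \frac{1}{-256 + 24} = \frac{1}{-232} = - \frac{1}{232} \approx -0.0043103$)
$x{\left(12,-4 \right)} + C \left(F{\left(0 \right)} + 0\right)^{2} = 14 - \frac{\left(\sqrt{2} \sqrt{0} + 0\right)^{2}}{232} = 14 - \frac{\left(\sqrt{2} \cdot 0 + 0\right)^{2}}{232} = 14 - \frac{\left(0 + 0\right)^{2}}{232} = 14 - \frac{0^{2}}{232} = 14 - 0 = 14 + 0 = 14$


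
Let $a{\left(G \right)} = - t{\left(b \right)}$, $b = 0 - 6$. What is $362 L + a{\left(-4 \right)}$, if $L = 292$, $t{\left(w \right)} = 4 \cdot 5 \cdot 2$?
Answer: $105664$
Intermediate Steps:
$b = -6$ ($b = 0 - 6 = -6$)
$t{\left(w \right)} = 40$ ($t{\left(w \right)} = 20 \cdot 2 = 40$)
$a{\left(G \right)} = -40$ ($a{\left(G \right)} = \left(-1\right) 40 = -40$)
$362 L + a{\left(-4 \right)} = 362 \cdot 292 - 40 = 105704 - 40 = 105664$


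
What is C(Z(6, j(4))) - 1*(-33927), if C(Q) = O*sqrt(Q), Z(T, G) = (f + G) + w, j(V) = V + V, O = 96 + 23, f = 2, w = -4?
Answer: 33927 + 119*sqrt(6) ≈ 34219.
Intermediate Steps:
O = 119
j(V) = 2*V
Z(T, G) = -2 + G (Z(T, G) = (2 + G) - 4 = -2 + G)
C(Q) = 119*sqrt(Q)
C(Z(6, j(4))) - 1*(-33927) = 119*sqrt(-2 + 2*4) - 1*(-33927) = 119*sqrt(-2 + 8) + 33927 = 119*sqrt(6) + 33927 = 33927 + 119*sqrt(6)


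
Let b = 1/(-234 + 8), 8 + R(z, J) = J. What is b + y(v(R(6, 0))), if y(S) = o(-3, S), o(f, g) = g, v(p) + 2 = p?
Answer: -2261/226 ≈ -10.004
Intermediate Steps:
R(z, J) = -8 + J
v(p) = -2 + p
b = -1/226 (b = 1/(-226) = -1/226 ≈ -0.0044248)
y(S) = S
b + y(v(R(6, 0))) = -1/226 + (-2 + (-8 + 0)) = -1/226 + (-2 - 8) = -1/226 - 10 = -2261/226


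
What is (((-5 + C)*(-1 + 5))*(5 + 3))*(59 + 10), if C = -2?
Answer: -15456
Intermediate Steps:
(((-5 + C)*(-1 + 5))*(5 + 3))*(59 + 10) = (((-5 - 2)*(-1 + 5))*(5 + 3))*(59 + 10) = (-7*4*8)*69 = -28*8*69 = -224*69 = -15456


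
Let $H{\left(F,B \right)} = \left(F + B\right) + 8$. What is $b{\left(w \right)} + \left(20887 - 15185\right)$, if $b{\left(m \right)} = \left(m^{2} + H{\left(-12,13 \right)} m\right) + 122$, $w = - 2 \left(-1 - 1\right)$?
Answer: $5876$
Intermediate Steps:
$H{\left(F,B \right)} = 8 + B + F$ ($H{\left(F,B \right)} = \left(B + F\right) + 8 = 8 + B + F$)
$w = 4$ ($w = \left(-2\right) \left(-2\right) = 4$)
$b{\left(m \right)} = 122 + m^{2} + 9 m$ ($b{\left(m \right)} = \left(m^{2} + \left(8 + 13 - 12\right) m\right) + 122 = \left(m^{2} + 9 m\right) + 122 = 122 + m^{2} + 9 m$)
$b{\left(w \right)} + \left(20887 - 15185\right) = \left(122 + 4^{2} + 9 \cdot 4\right) + \left(20887 - 15185\right) = \left(122 + 16 + 36\right) + 5702 = 174 + 5702 = 5876$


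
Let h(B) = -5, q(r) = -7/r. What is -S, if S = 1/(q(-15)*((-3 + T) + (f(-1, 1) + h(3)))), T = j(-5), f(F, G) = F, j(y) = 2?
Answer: 15/49 ≈ 0.30612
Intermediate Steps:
T = 2
S = -15/49 (S = 1/((-7/(-15))*((-3 + 2) + (-1 - 5))) = 1/((-7*(-1/15))*(-1 - 6)) = 1/((7/15)*(-7)) = 1/(-49/15) = -15/49 ≈ -0.30612)
-S = -1*(-15/49) = 15/49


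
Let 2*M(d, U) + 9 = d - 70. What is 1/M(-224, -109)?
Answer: -2/303 ≈ -0.0066007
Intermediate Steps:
M(d, U) = -79/2 + d/2 (M(d, U) = -9/2 + (d - 70)/2 = -9/2 + (-70 + d)/2 = -9/2 + (-35 + d/2) = -79/2 + d/2)
1/M(-224, -109) = 1/(-79/2 + (1/2)*(-224)) = 1/(-79/2 - 112) = 1/(-303/2) = -2/303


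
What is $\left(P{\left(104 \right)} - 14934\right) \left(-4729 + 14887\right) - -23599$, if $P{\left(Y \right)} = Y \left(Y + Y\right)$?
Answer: $68061883$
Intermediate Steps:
$P{\left(Y \right)} = 2 Y^{2}$ ($P{\left(Y \right)} = Y 2 Y = 2 Y^{2}$)
$\left(P{\left(104 \right)} - 14934\right) \left(-4729 + 14887\right) - -23599 = \left(2 \cdot 104^{2} - 14934\right) \left(-4729 + 14887\right) - -23599 = \left(2 \cdot 10816 - 14934\right) 10158 + 23599 = \left(21632 - 14934\right) 10158 + 23599 = 6698 \cdot 10158 + 23599 = 68038284 + 23599 = 68061883$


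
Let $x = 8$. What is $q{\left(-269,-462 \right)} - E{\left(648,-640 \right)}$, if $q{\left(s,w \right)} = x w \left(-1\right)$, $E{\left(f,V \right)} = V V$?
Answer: $-405904$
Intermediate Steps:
$E{\left(f,V \right)} = V^{2}$
$q{\left(s,w \right)} = - 8 w$ ($q{\left(s,w \right)} = 8 w \left(-1\right) = - 8 w$)
$q{\left(-269,-462 \right)} - E{\left(648,-640 \right)} = \left(-8\right) \left(-462\right) - \left(-640\right)^{2} = 3696 - 409600 = -405904$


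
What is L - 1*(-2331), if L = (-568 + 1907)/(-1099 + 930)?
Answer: 30200/13 ≈ 2323.1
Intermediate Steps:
L = -103/13 (L = 1339/(-169) = 1339*(-1/169) = -103/13 ≈ -7.9231)
L - 1*(-2331) = -103/13 - 1*(-2331) = -103/13 + 2331 = 30200/13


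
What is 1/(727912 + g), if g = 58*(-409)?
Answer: 1/704190 ≈ 1.4201e-6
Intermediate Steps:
g = -23722
1/(727912 + g) = 1/(727912 - 23722) = 1/704190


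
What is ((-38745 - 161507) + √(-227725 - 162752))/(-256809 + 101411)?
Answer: 100126/77699 - I*√390477/155398 ≈ 1.2886 - 0.0040212*I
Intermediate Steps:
((-38745 - 161507) + √(-227725 - 162752))/(-256809 + 101411) = (-200252 + √(-390477))/(-155398) = (-200252 + I*√390477)*(-1/155398) = 100126/77699 - I*√390477/155398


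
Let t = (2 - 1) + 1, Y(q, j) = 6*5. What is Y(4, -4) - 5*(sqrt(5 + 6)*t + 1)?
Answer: 25 - 10*sqrt(11) ≈ -8.1662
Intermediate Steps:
Y(q, j) = 30
t = 2 (t = 1 + 1 = 2)
Y(4, -4) - 5*(sqrt(5 + 6)*t + 1) = 30 - 5*(sqrt(5 + 6)*2 + 1) = 30 - 5*(sqrt(11)*2 + 1) = 30 - 5*(2*sqrt(11) + 1) = 30 - 5*(1 + 2*sqrt(11)) = 30 + (-5 - 10*sqrt(11)) = 25 - 10*sqrt(11)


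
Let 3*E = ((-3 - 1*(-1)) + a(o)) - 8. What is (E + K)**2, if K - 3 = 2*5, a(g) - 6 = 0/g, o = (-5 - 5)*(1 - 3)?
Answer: 1225/9 ≈ 136.11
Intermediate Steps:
o = 20 (o = -10*(-2) = 20)
a(g) = 6 (a(g) = 6 + 0/g = 6 + 0 = 6)
K = 13 (K = 3 + 2*5 = 3 + 10 = 13)
E = -4/3 (E = (((-3 - 1*(-1)) + 6) - 8)/3 = (((-3 + 1) + 6) - 8)/3 = ((-2 + 6) - 8)/3 = (4 - 8)/3 = (1/3)*(-4) = -4/3 ≈ -1.3333)
(E + K)**2 = (-4/3 + 13)**2 = (35/3)**2 = 1225/9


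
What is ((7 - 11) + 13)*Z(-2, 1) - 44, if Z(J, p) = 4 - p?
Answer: -17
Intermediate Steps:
((7 - 11) + 13)*Z(-2, 1) - 44 = ((7 - 11) + 13)*(4 - 1*1) - 44 = (-4 + 13)*(4 - 1) - 44 = 9*3 - 44 = 27 - 44 = -17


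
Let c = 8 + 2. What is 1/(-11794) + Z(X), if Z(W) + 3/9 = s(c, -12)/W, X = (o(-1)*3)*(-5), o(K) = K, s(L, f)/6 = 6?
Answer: 365599/176910 ≈ 2.0666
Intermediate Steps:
c = 10
s(L, f) = 36 (s(L, f) = 6*6 = 36)
X = 15 (X = -1*3*(-5) = -3*(-5) = 15)
Z(W) = -⅓ + 36/W
1/(-11794) + Z(X) = 1/(-11794) + (⅓)*(108 - 1*15)/15 = -1/11794 + (⅓)*(1/15)*(108 - 15) = -1/11794 + (⅓)*(1/15)*93 = -1/11794 + 31/15 = 365599/176910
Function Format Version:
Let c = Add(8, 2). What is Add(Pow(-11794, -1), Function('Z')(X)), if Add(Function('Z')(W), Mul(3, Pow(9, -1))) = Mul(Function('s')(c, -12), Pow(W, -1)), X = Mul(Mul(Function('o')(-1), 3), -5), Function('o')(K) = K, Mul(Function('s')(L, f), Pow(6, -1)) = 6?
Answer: Rational(365599, 176910) ≈ 2.0666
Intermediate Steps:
c = 10
Function('s')(L, f) = 36 (Function('s')(L, f) = Mul(6, 6) = 36)
X = 15 (X = Mul(Mul(-1, 3), -5) = Mul(-3, -5) = 15)
Function('Z')(W) = Add(Rational(-1, 3), Mul(36, Pow(W, -1)))
Add(Pow(-11794, -1), Function('Z')(X)) = Add(Pow(-11794, -1), Mul(Rational(1, 3), Pow(15, -1), Add(108, Mul(-1, 15)))) = Add(Rational(-1, 11794), Mul(Rational(1, 3), Rational(1, 15), Add(108, -15))) = Add(Rational(-1, 11794), Mul(Rational(1, 3), Rational(1, 15), 93)) = Add(Rational(-1, 11794), Rational(31, 15)) = Rational(365599, 176910)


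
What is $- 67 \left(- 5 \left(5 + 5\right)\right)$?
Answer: $3350$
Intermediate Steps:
$- 67 \left(- 5 \left(5 + 5\right)\right) = - 67 \left(\left(-5\right) 10\right) = \left(-67\right) \left(-50\right) = 3350$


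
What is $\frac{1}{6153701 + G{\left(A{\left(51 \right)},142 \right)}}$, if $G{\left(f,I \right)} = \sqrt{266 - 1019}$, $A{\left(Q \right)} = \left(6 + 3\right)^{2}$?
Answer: $\frac{6153701}{37868035998154} - \frac{i \sqrt{753}}{37868035998154} \approx 1.625 \cdot 10^{-7} - 7.2464 \cdot 10^{-13} i$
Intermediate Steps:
$A{\left(Q \right)} = 81$ ($A{\left(Q \right)} = 9^{2} = 81$)
$G{\left(f,I \right)} = i \sqrt{753}$ ($G{\left(f,I \right)} = \sqrt{-753} = i \sqrt{753}$)
$\frac{1}{6153701 + G{\left(A{\left(51 \right)},142 \right)}} = \frac{1}{6153701 + i \sqrt{753}}$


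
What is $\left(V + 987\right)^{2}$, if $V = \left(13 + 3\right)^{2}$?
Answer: $1545049$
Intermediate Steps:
$V = 256$ ($V = 16^{2} = 256$)
$\left(V + 987\right)^{2} = \left(256 + 987\right)^{2} = 1243^{2} = 1545049$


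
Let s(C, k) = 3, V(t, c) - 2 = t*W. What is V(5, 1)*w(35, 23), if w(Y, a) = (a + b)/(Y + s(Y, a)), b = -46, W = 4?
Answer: -253/19 ≈ -13.316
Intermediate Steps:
V(t, c) = 2 + 4*t (V(t, c) = 2 + t*4 = 2 + 4*t)
w(Y, a) = (-46 + a)/(3 + Y) (w(Y, a) = (a - 46)/(Y + 3) = (-46 + a)/(3 + Y))
V(5, 1)*w(35, 23) = (2 + 4*5)*((-46 + 23)/(3 + 35)) = (2 + 20)*(-23/38) = 22*((1/38)*(-23)) = 22*(-23/38) = -253/19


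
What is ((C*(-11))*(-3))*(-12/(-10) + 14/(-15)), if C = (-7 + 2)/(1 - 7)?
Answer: 22/3 ≈ 7.3333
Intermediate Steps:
C = 5/6 (C = -5/(-6) = -5*(-1/6) = 5/6 ≈ 0.83333)
((C*(-11))*(-3))*(-12/(-10) + 14/(-15)) = (((5/6)*(-11))*(-3))*(-12/(-10) + 14/(-15)) = (-55/6*(-3))*(-12*(-1/10) + 14*(-1/15)) = 55*(6/5 - 14/15)/2 = (55/2)*(4/15) = 22/3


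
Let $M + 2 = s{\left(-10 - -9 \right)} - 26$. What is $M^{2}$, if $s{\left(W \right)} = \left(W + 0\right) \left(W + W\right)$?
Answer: $676$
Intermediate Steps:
$s{\left(W \right)} = 2 W^{2}$ ($s{\left(W \right)} = W 2 W = 2 W^{2}$)
$M = -26$ ($M = -2 + \left(2 \left(-10 - -9\right)^{2} - 26\right) = -2 - \left(26 - 2 \left(-10 + 9\right)^{2}\right) = -2 - \left(26 - 2 \left(-1\right)^{2}\right) = -2 + \left(2 \cdot 1 - 26\right) = -2 + \left(2 - 26\right) = -2 - 24 = -26$)
$M^{2} = \left(-26\right)^{2} = 676$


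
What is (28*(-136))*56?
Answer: -213248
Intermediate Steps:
(28*(-136))*56 = -3808*56 = -213248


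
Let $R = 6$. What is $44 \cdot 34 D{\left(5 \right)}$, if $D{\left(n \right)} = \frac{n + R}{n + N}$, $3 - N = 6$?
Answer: $8228$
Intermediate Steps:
$N = -3$ ($N = 3 - 6 = -3$)
$D{\left(n \right)} = \frac{6 + n}{-3 + n}$ ($D{\left(n \right)} = \frac{n + 6}{n - 3} = \frac{6 + n}{-3 + n}$)
$44 \cdot 34 D{\left(5 \right)} = 44 \cdot 34 \frac{6 + 5}{-3 + 5} = 1496 \cdot \frac{1}{2} \cdot 11 = 1496 \cdot \frac{11}{2} = 8228$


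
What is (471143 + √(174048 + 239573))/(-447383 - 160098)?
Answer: -471143/607481 - √413621/607481 ≈ -0.77663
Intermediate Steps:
(471143 + √(174048 + 239573))/(-447383 - 160098) = (471143 + √413621)/(-607481) = (471143 + √413621)*(-1/607481) = -471143/607481 - √413621/607481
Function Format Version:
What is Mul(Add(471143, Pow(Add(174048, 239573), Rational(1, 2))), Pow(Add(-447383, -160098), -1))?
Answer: Add(Rational(-471143, 607481), Mul(Rational(-1, 607481), Pow(413621, Rational(1, 2)))) ≈ -0.77663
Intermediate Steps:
Mul(Add(471143, Pow(Add(174048, 239573), Rational(1, 2))), Pow(Add(-447383, -160098), -1)) = Mul(Add(471143, Pow(413621, Rational(1, 2))), Pow(-607481, -1)) = Mul(Add(471143, Pow(413621, Rational(1, 2))), Rational(-1, 607481)) = Add(Rational(-471143, 607481), Mul(Rational(-1, 607481), Pow(413621, Rational(1, 2))))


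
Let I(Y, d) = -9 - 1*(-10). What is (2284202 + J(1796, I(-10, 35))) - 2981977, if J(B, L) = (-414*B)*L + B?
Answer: -1439523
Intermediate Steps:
I(Y, d) = 1 (I(Y, d) = -9 + 10 = 1)
J(B, L) = B - 414*B*L (J(B, L) = -414*B*L + B = B - 414*B*L)
(2284202 + J(1796, I(-10, 35))) - 2981977 = (2284202 + 1796*(1 - 414*1)) - 2981977 = (2284202 + 1796*(1 - 414)) - 2981977 = (2284202 + 1796*(-413)) - 2981977 = (2284202 - 741748) - 2981977 = 1542454 - 2981977 = -1439523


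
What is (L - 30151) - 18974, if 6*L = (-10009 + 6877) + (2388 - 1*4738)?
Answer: -150116/3 ≈ -50039.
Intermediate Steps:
L = -2741/3 (L = ((-10009 + 6877) + (2388 - 1*4738))/6 = (-3132 + (2388 - 4738))/6 = (-3132 - 2350)/6 = (1/6)*(-5482) = -2741/3 ≈ -913.67)
(L - 30151) - 18974 = (-2741/3 - 30151) - 18974 = -93194/3 - 18974 = -150116/3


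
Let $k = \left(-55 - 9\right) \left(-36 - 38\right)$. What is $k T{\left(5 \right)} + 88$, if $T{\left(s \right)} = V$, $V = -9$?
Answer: $-42536$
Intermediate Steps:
$T{\left(s \right)} = -9$
$k = 4736$ ($k = \left(-64\right) \left(-74\right) = 4736$)
$k T{\left(5 \right)} + 88 = 4736 \left(-9\right) + 88 = -42624 + 88 = -42536$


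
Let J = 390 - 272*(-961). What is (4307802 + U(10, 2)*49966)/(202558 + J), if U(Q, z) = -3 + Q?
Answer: 1164391/116085 ≈ 10.031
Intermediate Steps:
J = 261782 (J = 390 + 261392 = 261782)
(4307802 + U(10, 2)*49966)/(202558 + J) = (4307802 + (-3 + 10)*49966)/(202558 + 261782) = (4307802 + 7*49966)/464340 = (4307802 + 349762)*(1/464340) = 4657564*(1/464340) = 1164391/116085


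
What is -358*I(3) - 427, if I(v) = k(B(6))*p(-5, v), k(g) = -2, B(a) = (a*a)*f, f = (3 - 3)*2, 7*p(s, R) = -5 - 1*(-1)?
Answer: -5853/7 ≈ -836.14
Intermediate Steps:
p(s, R) = -4/7 (p(s, R) = (-5 - 1*(-1))/7 = (-5 + 1)/7 = (⅐)*(-4) = -4/7)
f = 0 (f = 0*2 = 0)
B(a) = 0 (B(a) = (a*a)*0 = a²*0 = 0)
I(v) = 8/7 (I(v) = -2*(-4/7) = 8/7)
-358*I(3) - 427 = -358*8/7 - 427 = -2864/7 - 427 = -5853/7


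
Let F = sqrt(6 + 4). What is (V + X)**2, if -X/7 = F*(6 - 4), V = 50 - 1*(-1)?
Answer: 4561 - 1428*sqrt(10) ≈ 45.268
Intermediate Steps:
V = 51 (V = 50 + 1 = 51)
F = sqrt(10) ≈ 3.1623
X = -14*sqrt(10) (X = -7*sqrt(10)*(6 - 4) = -7*sqrt(10)*2 = -14*sqrt(10) ≈ -44.272)
(V + X)**2 = (51 - 14*sqrt(10))**2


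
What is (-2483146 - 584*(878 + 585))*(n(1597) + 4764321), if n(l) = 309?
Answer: -15902133680940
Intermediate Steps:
(-2483146 - 584*(878 + 585))*(n(1597) + 4764321) = (-2483146 - 584*(878 + 585))*(309 + 4764321) = (-2483146 - 584*1463)*4764630 = (-2483146 - 854392)*4764630 = -3337538*4764630 = -15902133680940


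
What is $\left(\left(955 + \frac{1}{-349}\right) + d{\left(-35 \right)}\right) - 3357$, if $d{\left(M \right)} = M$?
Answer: $- \frac{850514}{349} \approx -2437.0$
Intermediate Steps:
$\left(\left(955 + \frac{1}{-349}\right) + d{\left(-35 \right)}\right) - 3357 = \left(\left(955 + \frac{1}{-349}\right) - 35\right) - 3357 = \left(\left(955 - \frac{1}{349}\right) - 35\right) - 3357 = \left(\frac{333294}{349} - 35\right) - 3357 = \frac{321079}{349} - 3357 = - \frac{850514}{349}$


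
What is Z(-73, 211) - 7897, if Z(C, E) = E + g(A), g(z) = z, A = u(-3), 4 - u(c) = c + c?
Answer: -7676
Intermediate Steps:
u(c) = 4 - 2*c (u(c) = 4 - (c + c) = 4 - 2*c)
A = 10 (A = 4 - 2*(-3) = 4 + 6 = 10)
Z(C, E) = 10 + E (Z(C, E) = E + 10 = 10 + E)
Z(-73, 211) - 7897 = (10 + 211) - 7897 = 221 - 7897 = -7676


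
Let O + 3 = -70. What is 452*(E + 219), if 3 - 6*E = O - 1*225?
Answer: 364990/3 ≈ 1.2166e+5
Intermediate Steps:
O = -73 (O = -3 - 70 = -73)
E = 301/6 (E = 1/2 - (-73 - 1*225)/6 = 1/2 - (-73 - 225)/6 = 1/2 - 1/6*(-298) = 1/2 + 149/3 = 301/6 ≈ 50.167)
452*(E + 219) = 452*(301/6 + 219) = 452*(1615/6) = 364990/3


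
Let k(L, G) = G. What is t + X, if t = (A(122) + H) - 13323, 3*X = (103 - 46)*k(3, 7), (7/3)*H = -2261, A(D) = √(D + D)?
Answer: -14159 + 2*√61 ≈ -14143.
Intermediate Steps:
A(D) = √2*√D (A(D) = √(2*D) = √2*√D)
H = -969 (H = (3/7)*(-2261) = -969)
X = 133 (X = ((103 - 46)*7)/3 = (57*7)/3 = (⅓)*399 = 133)
t = -14292 + 2*√61 (t = (√2*√122 - 969) - 13323 = (2*√61 - 969) - 13323 = (-969 + 2*√61) - 13323 = -14292 + 2*√61 ≈ -14276.)
t + X = (-14292 + 2*√61) + 133 = -14159 + 2*√61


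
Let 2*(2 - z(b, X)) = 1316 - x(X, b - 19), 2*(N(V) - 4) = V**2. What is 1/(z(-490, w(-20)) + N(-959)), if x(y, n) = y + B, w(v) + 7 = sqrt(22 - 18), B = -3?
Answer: 2/918369 ≈ 2.1778e-6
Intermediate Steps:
w(v) = -5 (w(v) = -7 + sqrt(22 - 18) = -7 + sqrt(4) = -7 + 2 = -5)
N(V) = 4 + V**2/2
x(y, n) = -3 + y (x(y, n) = y - 3 = -3 + y)
z(b, X) = -1315/2 + X/2 (z(b, X) = 2 - (1316 - (-3 + X))/2 = 2 - (1316 + (3 - X))/2 = 2 - (1319 - X)/2 = 2 + (-1319/2 + X/2) = -1315/2 + X/2)
1/(z(-490, w(-20)) + N(-959)) = 1/((-1315/2 + (1/2)*(-5)) + (4 + (1/2)*(-959)**2)) = 1/((-1315/2 - 5/2) + (4 + (1/2)*919681)) = 1/(-660 + (4 + 919681/2)) = 1/(-660 + 919689/2) = 1/(918369/2) = 2/918369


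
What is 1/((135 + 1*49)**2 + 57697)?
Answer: 1/91553 ≈ 1.0923e-5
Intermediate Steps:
1/((135 + 1*49)**2 + 57697) = 1/((135 + 49)**2 + 57697) = 1/(184**2 + 57697) = 1/(33856 + 57697) = 1/91553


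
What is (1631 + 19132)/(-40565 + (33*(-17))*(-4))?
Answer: -20763/38321 ≈ -0.54182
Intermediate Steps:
(1631 + 19132)/(-40565 + (33*(-17))*(-4)) = 20763/(-40565 - 561*(-4)) = 20763/(-40565 + 2244) = 20763/(-38321) = 20763*(-1/38321) = -20763/38321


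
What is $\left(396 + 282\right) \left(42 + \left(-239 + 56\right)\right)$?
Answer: $-95598$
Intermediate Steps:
$\left(396 + 282\right) \left(42 + \left(-239 + 56\right)\right) = 678 \left(42 - 183\right) = 678 \left(-141\right) = -95598$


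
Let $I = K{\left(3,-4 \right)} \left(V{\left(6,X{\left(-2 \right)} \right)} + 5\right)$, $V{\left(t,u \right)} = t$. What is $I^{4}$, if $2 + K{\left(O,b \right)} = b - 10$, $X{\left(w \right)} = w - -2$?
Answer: $959512576$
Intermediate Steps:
$X{\left(w \right)} = 2 + w$ ($X{\left(w \right)} = w + 2 = 2 + w$)
$K{\left(O,b \right)} = -12 + b$ ($K{\left(O,b \right)} = -2 + \left(b - 10\right) = -2 + \left(-10 + b\right) = -12 + b$)
$I = -176$ ($I = \left(-12 - 4\right) \left(6 + 5\right) = \left(-16\right) 11 = -176$)
$I^{4} = \left(-176\right)^{4} = 959512576$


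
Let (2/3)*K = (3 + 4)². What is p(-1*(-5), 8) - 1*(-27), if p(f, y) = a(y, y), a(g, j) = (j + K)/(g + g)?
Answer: 1027/32 ≈ 32.094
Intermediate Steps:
K = 147/2 (K = 3*(3 + 4)²/2 = (3/2)*7² = (3/2)*49 = 147/2 ≈ 73.500)
a(g, j) = (147/2 + j)/(2*g) (a(g, j) = (j + 147/2)/(g + g) = (147/2 + j)/((2*g)) = (147/2 + j)*(1/(2*g)) = (147/2 + j)/(2*g))
p(f, y) = (147 + 2*y)/(4*y)
p(-1*(-5), 8) - 1*(-27) = (¼)*(147 + 2*8)/8 - 1*(-27) = (¼)*(⅛)*(147 + 16) + 27 = (¼)*(⅛)*163 + 27 = 163/32 + 27 = 1027/32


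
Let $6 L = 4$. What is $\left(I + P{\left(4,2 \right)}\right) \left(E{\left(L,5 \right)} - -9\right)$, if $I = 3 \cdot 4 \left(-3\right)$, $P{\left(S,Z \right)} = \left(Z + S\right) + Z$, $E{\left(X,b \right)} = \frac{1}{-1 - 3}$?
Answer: $-245$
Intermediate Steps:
$L = \frac{2}{3}$ ($L = \frac{1}{6} \cdot 4 = \frac{2}{3} \approx 0.66667$)
$E{\left(X,b \right)} = - \frac{1}{4}$ ($E{\left(X,b \right)} = \frac{1}{-4} = - \frac{1}{4}$)
$P{\left(S,Z \right)} = S + 2 Z$ ($P{\left(S,Z \right)} = \left(S + Z\right) + Z = S + 2 Z$)
$I = -36$ ($I = 12 \left(-3\right) = -36$)
$\left(I + P{\left(4,2 \right)}\right) \left(E{\left(L,5 \right)} - -9\right) = \left(-36 + \left(4 + 2 \cdot 2\right)\right) \left(- \frac{1}{4} - -9\right) = \left(-36 + \left(4 + 4\right)\right) \left(- \frac{1}{4} + 9\right) = \left(-36 + 8\right) \frac{35}{4} = \left(-28\right) \frac{35}{4} = -245$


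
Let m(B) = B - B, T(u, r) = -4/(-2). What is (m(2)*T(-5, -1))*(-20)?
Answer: 0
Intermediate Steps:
T(u, r) = 2 (T(u, r) = -4*(-1/2) = 2)
m(B) = 0
(m(2)*T(-5, -1))*(-20) = (0*2)*(-20) = 0*(-20) = 0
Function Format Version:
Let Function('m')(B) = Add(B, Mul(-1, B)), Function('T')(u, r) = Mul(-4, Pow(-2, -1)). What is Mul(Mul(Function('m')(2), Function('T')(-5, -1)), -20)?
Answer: 0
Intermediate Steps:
Function('T')(u, r) = 2 (Function('T')(u, r) = Mul(-4, Rational(-1, 2)) = 2)
Function('m')(B) = 0
Mul(Mul(Function('m')(2), Function('T')(-5, -1)), -20) = Mul(Mul(0, 2), -20) = Mul(0, -20) = 0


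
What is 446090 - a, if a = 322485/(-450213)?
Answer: 66945279885/150071 ≈ 4.4609e+5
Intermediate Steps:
a = -107495/150071 (a = 322485*(-1/450213) = -107495/150071 ≈ -0.71629)
446090 - a = 446090 - 1*(-107495/150071) = 446090 + 107495/150071 = 66945279885/150071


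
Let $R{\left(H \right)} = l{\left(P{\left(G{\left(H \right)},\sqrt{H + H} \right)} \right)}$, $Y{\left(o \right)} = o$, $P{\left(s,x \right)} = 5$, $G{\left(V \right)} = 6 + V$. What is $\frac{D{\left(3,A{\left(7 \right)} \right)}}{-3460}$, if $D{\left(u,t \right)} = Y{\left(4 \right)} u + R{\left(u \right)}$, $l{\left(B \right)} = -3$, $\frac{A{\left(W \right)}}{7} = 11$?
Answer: $- \frac{9}{3460} \approx -0.0026012$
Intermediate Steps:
$A{\left(W \right)} = 77$ ($A{\left(W \right)} = 7 \cdot 11 = 77$)
$R{\left(H \right)} = -3$
$D{\left(u,t \right)} = -3 + 4 u$ ($D{\left(u,t \right)} = 4 u - 3 = -3 + 4 u$)
$\frac{D{\left(3,A{\left(7 \right)} \right)}}{-3460} = \frac{-3 + 4 \cdot 3}{-3460} = \left(-3 + 12\right) \left(- \frac{1}{3460}\right) = 9 \left(- \frac{1}{3460}\right) = - \frac{9}{3460}$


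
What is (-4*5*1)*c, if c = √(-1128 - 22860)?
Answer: -40*I*√5997 ≈ -3097.6*I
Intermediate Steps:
c = 2*I*√5997 (c = √(-23988) = 2*I*√5997 ≈ 154.88*I)
(-4*5*1)*c = (-4*5*1)*(2*I*√5997) = (-20*1)*(2*I*√5997) = -40*I*√5997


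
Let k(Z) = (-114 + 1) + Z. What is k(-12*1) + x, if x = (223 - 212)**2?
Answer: -4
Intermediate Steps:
k(Z) = -113 + Z
x = 121 (x = 11**2 = 121)
k(-12*1) + x = (-113 - 12*1) + 121 = (-113 - 12) + 121 = -125 + 121 = -4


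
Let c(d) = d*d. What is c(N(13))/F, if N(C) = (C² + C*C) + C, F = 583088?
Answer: 123201/583088 ≈ 0.21129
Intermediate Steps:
N(C) = C + 2*C² (N(C) = (C² + C²) + C = 2*C² + C = C + 2*C²)
c(d) = d²
c(N(13))/F = (13*(1 + 2*13))²/583088 = (13*(1 + 26))²*(1/583088) = (13*27)²*(1/583088) = 351²*(1/583088) = 123201*(1/583088) = 123201/583088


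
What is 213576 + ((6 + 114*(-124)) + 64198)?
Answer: 263644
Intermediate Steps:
213576 + ((6 + 114*(-124)) + 64198) = 213576 + ((6 - 14136) + 64198) = 213576 + (-14130 + 64198) = 213576 + 50068 = 263644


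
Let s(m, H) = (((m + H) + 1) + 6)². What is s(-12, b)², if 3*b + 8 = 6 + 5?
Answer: 256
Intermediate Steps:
b = 1 (b = -8/3 + (6 + 5)/3 = -8/3 + (⅓)*11 = -8/3 + 11/3 = 1)
s(m, H) = (7 + H + m)² (s(m, H) = (((H + m) + 1) + 6)² = ((1 + H + m) + 6)² = (7 + H + m)²)
s(-12, b)² = ((7 + 1 - 12)²)² = ((-4)²)² = 16² = 256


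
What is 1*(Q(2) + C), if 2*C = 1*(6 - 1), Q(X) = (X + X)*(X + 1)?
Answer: 29/2 ≈ 14.500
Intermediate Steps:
Q(X) = 2*X*(1 + X) (Q(X) = (2*X)*(1 + X) = 2*X*(1 + X))
C = 5/2 (C = (1*(6 - 1))/2 = (1*5)/2 = (½)*5 = 5/2 ≈ 2.5000)
1*(Q(2) + C) = 1*(2*2*(1 + 2) + 5/2) = 1*(2*2*3 + 5/2) = 1*(12 + 5/2) = 1*(29/2) = 29/2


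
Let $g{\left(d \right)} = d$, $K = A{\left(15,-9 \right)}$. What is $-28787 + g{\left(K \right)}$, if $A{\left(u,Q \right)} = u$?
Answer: $-28772$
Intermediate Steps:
$K = 15$
$-28787 + g{\left(K \right)} = -28787 + 15 = -28772$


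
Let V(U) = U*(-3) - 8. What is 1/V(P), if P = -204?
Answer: 1/604 ≈ 0.0016556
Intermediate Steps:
V(U) = -8 - 3*U (V(U) = -3*U - 8 = -8 - 3*U)
1/V(P) = 1/(-8 - 3*(-204)) = 1/(-8 + 612) = 1/604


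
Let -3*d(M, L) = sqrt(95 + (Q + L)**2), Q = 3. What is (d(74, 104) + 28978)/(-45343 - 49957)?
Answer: -14489/47650 + sqrt(2886)/142950 ≈ -0.30370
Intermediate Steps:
d(M, L) = -sqrt(95 + (3 + L)**2)/3
(d(74, 104) + 28978)/(-45343 - 49957) = (-sqrt(95 + (3 + 104)**2)/3 + 28978)/(-45343 - 49957) = (-sqrt(95 + 107**2)/3 + 28978)/(-95300) = (-sqrt(95 + 11449)/3 + 28978)*(-1/95300) = (-2*sqrt(2886)/3 + 28978)*(-1/95300) = (28978 - 2*sqrt(2886)/3)*(-1/95300) = -14489/47650 + sqrt(2886)/142950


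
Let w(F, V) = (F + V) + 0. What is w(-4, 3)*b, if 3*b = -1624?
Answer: 1624/3 ≈ 541.33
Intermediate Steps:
b = -1624/3 (b = (1/3)*(-1624) = -1624/3 ≈ -541.33)
w(F, V) = F + V
w(-4, 3)*b = (-4 + 3)*(-1624/3) = -1*(-1624/3) = 1624/3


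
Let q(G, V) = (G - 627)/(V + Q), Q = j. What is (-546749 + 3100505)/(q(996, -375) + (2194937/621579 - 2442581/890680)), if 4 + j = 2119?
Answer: 5857298967227531040/2295709374421 ≈ 2.5514e+6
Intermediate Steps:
j = 2115 (j = -4 + 2119 = 2115)
Q = 2115
q(G, V) = (-627 + G)/(2115 + V) (q(G, V) = (G - 627)/(V + 2115) = (-627 + G)/(2115 + V))
(-546749 + 3100505)/(q(996, -375) + (2194937/621579 - 2442581/890680)) = (-546749 + 3100505)/((-627 + 996)/(2115 - 375) + (2194937/621579 - 2442581/890680)) = 2553756/(369/1740 + (2194937*(1/621579) - 2442581*1/890680)) = 2553756/((1/1740)*369 + (2194937/621579 - 2442581/890680)) = 2553756/(123/580 + 62389918823/79089711960) = 2553756/(2295709374421/2293601646840) = 2553756*(2293601646840/2295709374421) = 5857298967227531040/2295709374421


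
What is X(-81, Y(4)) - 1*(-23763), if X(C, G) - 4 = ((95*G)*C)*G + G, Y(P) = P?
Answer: -99349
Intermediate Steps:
X(C, G) = 4 + G + 95*C*G² (X(C, G) = 4 + (((95*G)*C)*G + G) = 4 + ((95*C*G)*G + G) = 4 + (95*C*G² + G) = 4 + (G + 95*C*G²) = 4 + G + 95*C*G²)
X(-81, Y(4)) - 1*(-23763) = (4 + 4 + 95*(-81)*4²) - 1*(-23763) = (4 + 4 + 95*(-81)*16) + 23763 = (4 + 4 - 123120) + 23763 = -123112 + 23763 = -99349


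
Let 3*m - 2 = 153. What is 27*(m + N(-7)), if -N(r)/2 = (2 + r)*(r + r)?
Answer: -2385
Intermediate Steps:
m = 155/3 (m = ⅔ + (⅓)*153 = ⅔ + 51 = 155/3 ≈ 51.667)
N(r) = -4*r*(2 + r) (N(r) = -2*(2 + r)*(r + r) = -2*(2 + r)*2*r = -4*r*(2 + r))
27*(m + N(-7)) = 27*(155/3 - 4*(-7)*(2 - 7)) = 27*(155/3 - 4*(-7)*(-5)) = 27*(155/3 - 140) = 27*(-265/3) = -2385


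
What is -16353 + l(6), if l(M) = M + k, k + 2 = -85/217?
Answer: -3547818/217 ≈ -16349.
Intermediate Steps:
k = -519/217 (k = -2 - 85/217 = -519/217 ≈ -2.3917)
l(M) = -519/217 + M (l(M) = M - 519/217 = -519/217 + M)
-16353 + l(6) = -16353 + (-519/217 + 6) = -16353 + 783/217 = -3547818/217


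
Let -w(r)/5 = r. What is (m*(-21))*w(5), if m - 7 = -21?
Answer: -7350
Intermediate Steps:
m = -14 (m = 7 - 21 = -14)
w(r) = -5*r
(m*(-21))*w(5) = (-14*(-21))*(-5*5) = 294*(-25) = -7350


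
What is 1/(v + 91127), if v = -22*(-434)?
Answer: 1/100675 ≈ 9.9329e-6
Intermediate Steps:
v = 9548
1/(v + 91127) = 1/(9548 + 91127) = 1/100675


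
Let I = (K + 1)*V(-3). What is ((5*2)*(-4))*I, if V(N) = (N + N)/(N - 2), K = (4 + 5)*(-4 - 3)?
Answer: 2976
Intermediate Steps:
K = -63 (K = 9*(-7) = -63)
V(N) = 2*N/(-2 + N) (V(N) = (2*N)/(-2 + N) = 2*N/(-2 + N))
I = -372/5 (I = (-63 + 1)*(2*(-3)/(-2 - 3)) = -124*(-3)/(-5) = -124*(-3)*(-1)/5 = -62*6/5 = -372/5 ≈ -74.400)
((5*2)*(-4))*I = ((5*2)*(-4))*(-372/5) = (10*(-4))*(-372/5) = -40*(-372/5) = 2976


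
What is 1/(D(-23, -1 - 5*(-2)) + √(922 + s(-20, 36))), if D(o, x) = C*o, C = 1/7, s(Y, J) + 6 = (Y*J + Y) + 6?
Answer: 161/8389 + 49*√182/8389 ≈ 0.097991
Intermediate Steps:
s(Y, J) = Y + J*Y (s(Y, J) = -6 + ((Y*J + Y) + 6) = -6 + ((J*Y + Y) + 6) = -6 + ((Y + J*Y) + 6) = -6 + (6 + Y + J*Y) = Y + J*Y)
C = ⅐ (C = 1*(⅐) = ⅐ ≈ 0.14286)
D(o, x) = o/7
1/(D(-23, -1 - 5*(-2)) + √(922 + s(-20, 36))) = 1/((⅐)*(-23) + √(922 - 20*(1 + 36))) = 1/(-23/7 + √(922 - 20*37)) = 1/(-23/7 + √(922 - 740)) = 1/(-23/7 + √182)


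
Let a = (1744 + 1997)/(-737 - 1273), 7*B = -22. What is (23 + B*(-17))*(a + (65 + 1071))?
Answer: 81306411/938 ≈ 86681.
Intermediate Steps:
B = -22/7 (B = (⅐)*(-22) = -22/7 ≈ -3.1429)
a = -1247/670 (a = 3741/(-2010) = 3741*(-1/2010) = -1247/670 ≈ -1.8612)
(23 + B*(-17))*(a + (65 + 1071)) = (23 - 22/7*(-17))*(-1247/670 + (65 + 1071)) = (23 + 374/7)*(-1247/670 + 1136) = (535/7)*(759873/670) = 81306411/938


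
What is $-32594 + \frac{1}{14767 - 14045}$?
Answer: $- \frac{23532867}{722} \approx -32594.0$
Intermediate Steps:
$-32594 + \frac{1}{14767 - 14045} = -32594 + \frac{1}{722} = - \frac{23532867}{722}$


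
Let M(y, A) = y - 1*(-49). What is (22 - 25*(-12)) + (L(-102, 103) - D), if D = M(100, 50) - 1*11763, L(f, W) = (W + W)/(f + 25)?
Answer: 918866/77 ≈ 11933.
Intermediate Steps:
L(f, W) = 2*W/(25 + f) (L(f, W) = (2*W)/(25 + f) = 2*W/(25 + f))
M(y, A) = 49 + y (M(y, A) = y + 49 = 49 + y)
D = -11614 (D = (49 + 100) - 1*11763 = 149 - 11763 = -11614)
(22 - 25*(-12)) + (L(-102, 103) - D) = (22 - 25*(-12)) + (2*103/(25 - 102) - 1*(-11614)) = (22 + 300) + (2*103/(-77) + 11614) = 322 + (2*103*(-1/77) + 11614) = 322 + (-206/77 + 11614) = 322 + 894072/77 = 918866/77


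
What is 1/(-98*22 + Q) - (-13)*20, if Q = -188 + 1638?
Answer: 183559/706 ≈ 260.00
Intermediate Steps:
Q = 1450
1/(-98*22 + Q) - (-13)*20 = 1/(-98*22 + 1450) - (-13)*20 = 1/(-2156 + 1450) - 1*(-260) = 1/(-706) + 260 = -1/706 + 260 = 183559/706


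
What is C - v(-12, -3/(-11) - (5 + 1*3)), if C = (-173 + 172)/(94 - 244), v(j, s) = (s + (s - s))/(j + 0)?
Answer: -701/1100 ≈ -0.63727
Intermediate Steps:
v(j, s) = s/j (v(j, s) = (s + 0)/j = s/j)
C = 1/150 (C = -1/(-150) = -1*(-1/150) = 1/150 ≈ 0.0066667)
C - v(-12, -3/(-11) - (5 + 1*3)) = 1/150 - (-3/(-11) - (5 + 1*3))/(-12) = 1/150 - (-3*(-1/11) - (5 + 3))*(-1)/12 = 1/150 - (3/11 - 1*8)*(-1)/12 = 1/150 - (3/11 - 8)*(-1)/12 = 1/150 - (-85)*(-1)/(11*12) = 1/150 - 1*85/132 = 1/150 - 85/132 = -701/1100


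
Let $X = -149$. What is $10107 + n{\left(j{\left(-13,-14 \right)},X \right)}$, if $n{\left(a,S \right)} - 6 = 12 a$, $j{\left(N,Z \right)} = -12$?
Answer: $9969$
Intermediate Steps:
$n{\left(a,S \right)} = 6 + 12 a$
$10107 + n{\left(j{\left(-13,-14 \right)},X \right)} = 10107 + \left(6 + 12 \left(-12\right)\right) = 10107 + \left(6 - 144\right) = 10107 - 138 = 9969$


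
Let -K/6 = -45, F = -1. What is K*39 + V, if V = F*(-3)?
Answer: 10533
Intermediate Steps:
K = 270 (K = -6*(-45) = 270)
V = 3 (V = -1*(-3) = 3)
K*39 + V = 270*39 + 3 = 10530 + 3 = 10533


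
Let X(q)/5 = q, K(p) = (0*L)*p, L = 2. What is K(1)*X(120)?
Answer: 0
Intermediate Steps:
K(p) = 0 (K(p) = (0*2)*p = 0*p = 0)
X(q) = 5*q
K(1)*X(120) = 0*(5*120) = 0*600 = 0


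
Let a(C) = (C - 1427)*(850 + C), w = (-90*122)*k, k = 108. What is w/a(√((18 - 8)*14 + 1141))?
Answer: 179605695870/183464410439 - 85528710*√1281/183464410439 ≈ 0.96228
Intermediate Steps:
w = -1185840 (w = -90*122*108 = -10980*108 = -1185840)
a(C) = (-1427 + C)*(850 + C)
w/a(√((18 - 8)*14 + 1141)) = -1185840/(-1212950 + (√((18 - 8)*14 + 1141))² - 577*√((18 - 8)*14 + 1141)) = -1185840/(-1212950 + (√(10*14 + 1141))² - 577*√(10*14 + 1141)) = -1185840/(-1212950 + (√(140 + 1141))² - 577*√(140 + 1141)) = -1185840/(-1212950 + (√1281)² - 577*√1281) = -1185840/(-1212950 + 1281 - 577*√1281) = -1185840/(-1211669 - 577*√1281)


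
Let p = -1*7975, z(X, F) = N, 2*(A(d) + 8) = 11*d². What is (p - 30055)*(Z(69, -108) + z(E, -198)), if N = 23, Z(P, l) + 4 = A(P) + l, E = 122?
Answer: -992145655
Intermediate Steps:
A(d) = -8 + 11*d²/2 (A(d) = -8 + (11*d²)/2 = -8 + 11*d²/2)
Z(P, l) = -12 + l + 11*P²/2 (Z(P, l) = -4 + ((-8 + 11*P²/2) + l) = -4 + (-8 + l + 11*P²/2) = -12 + l + 11*P²/2)
z(X, F) = 23
p = -7975
(p - 30055)*(Z(69, -108) + z(E, -198)) = (-7975 - 30055)*((-12 - 108 + (11/2)*69²) + 23) = -38030*((-12 - 108 + (11/2)*4761) + 23) = -38030*((-12 - 108 + 52371/2) + 23) = -38030*(52131/2 + 23) = -38030*52177/2 = -992145655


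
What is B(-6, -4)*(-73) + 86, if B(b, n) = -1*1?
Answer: 159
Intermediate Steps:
B(b, n) = -1
B(-6, -4)*(-73) + 86 = -1*(-73) + 86 = 73 + 86 = 159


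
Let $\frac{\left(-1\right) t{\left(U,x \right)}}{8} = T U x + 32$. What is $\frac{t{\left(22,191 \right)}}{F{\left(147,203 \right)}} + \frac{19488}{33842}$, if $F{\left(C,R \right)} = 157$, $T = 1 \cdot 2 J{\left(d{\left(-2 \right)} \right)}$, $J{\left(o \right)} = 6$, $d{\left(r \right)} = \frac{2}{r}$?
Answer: $- \frac{6828598000}{2656597} \approx -2570.4$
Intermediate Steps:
$T = 12$ ($T = 1 \cdot 2 \cdot 6 = 2 \cdot 6 = 12$)
$t{\left(U,x \right)} = -256 - 96 U x$ ($t{\left(U,x \right)} = - 8 \left(12 U x + 32\right) = - 8 \left(32 + 12 U x\right) = -256 - 96 U x$)
$\frac{t{\left(22,191 \right)}}{F{\left(147,203 \right)}} + \frac{19488}{33842} = \frac{-256 - 2112 \cdot 191}{157} + \frac{19488}{33842} = \left(-256 - 403392\right) \frac{1}{157} + 19488 \cdot \frac{1}{33842} = \left(-403648\right) \frac{1}{157} + \frac{9744}{16921} = - \frac{403648}{157} + \frac{9744}{16921} = - \frac{6828598000}{2656597}$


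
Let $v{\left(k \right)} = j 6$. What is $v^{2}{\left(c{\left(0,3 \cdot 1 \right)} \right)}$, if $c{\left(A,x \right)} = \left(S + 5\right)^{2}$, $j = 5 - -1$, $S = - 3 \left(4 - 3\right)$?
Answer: $1296$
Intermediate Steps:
$S = -3$ ($S = \left(-3\right) 1 = -3$)
$j = 6$ ($j = 5 + 1 = 6$)
$c{\left(A,x \right)} = 4$ ($c{\left(A,x \right)} = \left(-3 + 5\right)^{2} = 2^{2} = 4$)
$v{\left(k \right)} = 36$ ($v{\left(k \right)} = 6 \cdot 6 = 36$)
$v^{2}{\left(c{\left(0,3 \cdot 1 \right)} \right)} = 36^{2} = 1296$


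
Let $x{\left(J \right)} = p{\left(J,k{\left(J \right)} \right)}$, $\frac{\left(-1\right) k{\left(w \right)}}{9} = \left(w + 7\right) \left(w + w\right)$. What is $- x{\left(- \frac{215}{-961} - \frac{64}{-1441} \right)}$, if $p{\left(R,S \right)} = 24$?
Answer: $-24$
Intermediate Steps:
$k{\left(w \right)} = - 18 w \left(7 + w\right)$ ($k{\left(w \right)} = - 9 \left(w + 7\right) \left(w + w\right) = - 9 \left(7 + w\right) 2 w = - 9 \cdot 2 w \left(7 + w\right) = - 18 w \left(7 + w\right)$)
$x{\left(J \right)} = 24$
$- x{\left(- \frac{215}{-961} - \frac{64}{-1441} \right)} = \left(-1\right) 24 = -24$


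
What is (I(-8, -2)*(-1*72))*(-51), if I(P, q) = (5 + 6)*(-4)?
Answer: -161568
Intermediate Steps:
I(P, q) = -44 (I(P, q) = 11*(-4) = -44)
(I(-8, -2)*(-1*72))*(-51) = -(-44)*72*(-51) = -44*(-72)*(-51) = 3168*(-51) = -161568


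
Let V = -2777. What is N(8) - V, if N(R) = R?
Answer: 2785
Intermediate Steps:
N(8) - V = 8 - 1*(-2777) = 8 + 2777 = 2785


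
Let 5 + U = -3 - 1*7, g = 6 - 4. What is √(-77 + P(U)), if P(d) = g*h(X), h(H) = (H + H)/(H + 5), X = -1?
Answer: I*√78 ≈ 8.8318*I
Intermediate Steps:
g = 2
U = -15 (U = -5 + (-3 - 1*7) = -5 + (-3 - 7) = -5 - 10 = -15)
h(H) = 2*H/(5 + H) (h(H) = (2*H)/(5 + H) = 2*H/(5 + H))
P(d) = -1 (P(d) = 2*(2*(-1)/(5 - 1)) = 2*(2*(-1)/4) = 2*(2*(-1)*(¼)) = 2*(-½) = -1)
√(-77 + P(U)) = √(-77 - 1) = √(-78) = I*√78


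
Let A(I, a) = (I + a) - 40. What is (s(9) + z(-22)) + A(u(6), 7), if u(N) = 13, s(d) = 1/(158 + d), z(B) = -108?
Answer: -21375/167 ≈ -127.99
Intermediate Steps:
A(I, a) = -40 + I + a
(s(9) + z(-22)) + A(u(6), 7) = (1/(158 + 9) - 108) + (-40 + 13 + 7) = (1/167 - 108) - 20 = -18035/167 - 20 = -21375/167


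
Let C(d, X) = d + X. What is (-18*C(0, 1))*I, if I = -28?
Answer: 504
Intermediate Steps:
C(d, X) = X + d
(-18*C(0, 1))*I = -18*(1 + 0)*(-28) = -18*1*(-28) = -18*(-28) = 504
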